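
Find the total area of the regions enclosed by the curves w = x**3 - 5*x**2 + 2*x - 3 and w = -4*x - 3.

37/12

Set the curves equal: x**3 - 5*x**2 + 2*x - 3 = -4*x - 3, so x**3 - 5*x**2 + 6*x = 0, which factors as x*(x - 3)*(x - 2) = 0. The curves meet at x = 0, 2, 3.
On [0, 2], w = x**3 - 5*x**2 + 2*x - 3 is on top; that piece has area ∫[0,2] (x**3 - 5*x**2 + 6*x) dx = 8/3.
On [2, 3], w = -4*x - 3 is on top; that piece has area ∫[2,3] (-(x**3 - 5*x**2 + 6*x)) dx = 5/12.
Total enclosed area = 8/3 + 5/12 = 37/12.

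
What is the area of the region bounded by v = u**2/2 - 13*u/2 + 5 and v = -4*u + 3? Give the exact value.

Set the curves equal: u**2/2 - 13*u/2 + 5 = -4*u + 3, so u**2/2 - 5*u/2 + 2 = 0, which factors as (u - 4)*(u - 1)/2 = 0. The curves meet at u = 1, 4.
On [1, 4], v = -4*u + 3 is on top; that piece has area ∫[1,4] (-(u**2/2 - 5*u/2 + 2)) du = 9/4.

9/4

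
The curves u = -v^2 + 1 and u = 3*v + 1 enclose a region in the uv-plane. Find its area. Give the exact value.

Both boundary curves give u as a function of v, so integrate with respect to v. Setting them equal: -v^2 - 3*v = 0, i.e. -v*(v + 3) = 0, so they meet at v = -3, 0.
For v in [-3, 0], u = -v^2 + 1 is on the right; area = ∫[-3,0] (-v^2 - 3*v) dv = 9/2.

9/2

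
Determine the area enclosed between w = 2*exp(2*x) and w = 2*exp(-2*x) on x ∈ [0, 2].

-2 + exp(-4) + exp(4)

On [0, 2], (2*exp(2*x)) - (2*exp(-2*x)) = 2*exp(2*x) - 2*exp(-2*x) is ≥ 0 throughout, so the area is a single integral of |2*exp(2*x) - 2*exp(-2*x)|.
∫[0,2] (2*exp(2*x) - 2*exp(-2*x)) dx = -2 + exp(-4) + exp(4).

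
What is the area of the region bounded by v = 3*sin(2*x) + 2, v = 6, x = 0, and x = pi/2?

-3 + 2*pi

On [0, pi/2], (3*sin(2*x) + 2) - (6) = 3*sin(2*x) - 4 is ≤ 0 throughout, so the area is a single integral of |3*sin(2*x) - 4|.
∫[0,pi/2] (3*sin(2*x) - 4) dx = 3 - 2*pi; the area of that piece is -3 + 2*pi.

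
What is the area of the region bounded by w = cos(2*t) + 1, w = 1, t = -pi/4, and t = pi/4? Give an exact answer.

On [-pi/4, pi/4], (cos(2*t) + 1) - (1) = cos(2*t) is ≥ 0 throughout, so the area is a single integral of |cos(2*t)|.
∫[-pi/4,pi/4] (cos(2*t)) dt = 1.

1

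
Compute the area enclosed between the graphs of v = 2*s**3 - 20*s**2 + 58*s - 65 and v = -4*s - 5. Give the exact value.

37/6

Set the curves equal: 2*s**3 - 20*s**2 + 58*s - 65 = -4*s - 5, so 2*s**3 - 20*s**2 + 62*s - 60 = 0, which factors as 2*(s - 5)*(s - 3)*(s - 2) = 0. The curves meet at s = 2, 3, 5.
On [2, 3], v = 2*s**3 - 20*s**2 + 58*s - 65 is on top; that piece has area ∫[2,3] (2*s**3 - 20*s**2 + 62*s - 60) ds = 5/6.
On [3, 5], v = -4*s - 5 is on top; that piece has area ∫[3,5] (-(2*s**3 - 20*s**2 + 62*s - 60)) ds = 16/3.
Total enclosed area = 5/6 + 16/3 = 37/6.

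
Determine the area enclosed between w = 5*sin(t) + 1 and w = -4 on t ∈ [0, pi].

10 + 5*pi

On [0, pi], (5*sin(t) + 1) - (-4) = 5*sin(t) + 5 is ≥ 0 throughout, so the area is a single integral of |5*sin(t) + 5|.
∫[0,pi] (5*sin(t) + 5) dt = 10 + 5*pi.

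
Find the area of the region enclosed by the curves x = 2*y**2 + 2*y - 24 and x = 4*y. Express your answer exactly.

343/3

Both boundary curves give x as a function of y, so integrate with respect to y. Setting them equal: 2*y**2 - 2*y - 24 = 0, i.e. 2*(y - 4)*(y + 3) = 0, so they meet at y = -3, 4.
For y in [-3, 4], x = 2*y**2 + 2*y - 24 is on the left; area = ∫[-3,4] (-(2*y**2 - 2*y - 24)) dy = 343/3.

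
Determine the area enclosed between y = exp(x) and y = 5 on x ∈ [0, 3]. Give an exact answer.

The difference (exp(x)) - (5) = exp(x) - 5 changes sign at x = log(5) inside [0, 3], so split the integral there.
∫[0,log(5)] (exp(x) - 5) dx = 4 - log(3125); the area of that piece is -4 + log(3125).
∫[log(5),3] (exp(x) - 5) dx = -20 + 5*log(5) + exp(3).
Total area = (-4 + log(3125)) + (-20 + 5*log(5) + exp(3)) = -24 + 10*log(5) + exp(3).

-24 + 10*log(5) + exp(3)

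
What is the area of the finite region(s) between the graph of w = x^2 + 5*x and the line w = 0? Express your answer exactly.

125/6

The curve meets the x-axis where x^2 + 5*x = 0, i.e. x*(x + 5) = 0, at x = -5, 0.
On [-5, 0] the curve lies below the axis; ∫[-5,0] (x^2 + 5*x) dx = -125/6, giving area 125/6.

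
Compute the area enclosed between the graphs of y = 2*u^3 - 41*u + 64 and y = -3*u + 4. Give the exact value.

Set the curves equal: 2*u^3 - 41*u + 64 = -3*u + 4, so 2*u^3 - 38*u + 60 = 0, which factors as 2*(u - 3)*(u - 2)*(u + 5) = 0. The curves meet at u = -5, 2, 3.
On [-5, 2], y = 2*u^3 - 41*u + 64 is on top; that piece has area ∫[-5,2] (2*u^3 - 38*u + 60) du = 1029/2.
On [2, 3], y = -3*u + 4 is on top; that piece has area ∫[2,3] (-(2*u^3 - 38*u + 60)) du = 5/2.
Total enclosed area = 1029/2 + 5/2 = 517.

517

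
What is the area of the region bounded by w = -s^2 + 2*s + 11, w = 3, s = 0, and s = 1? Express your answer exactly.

26/3

On [0, 1], (-s^2 + 2*s + 11) - (3) = -s^2 + 2*s + 8 is ≥ 0 throughout, so the area is a single integral of |-s^2 + 2*s + 8|.
∫[0,1] (-s^2 + 2*s + 8) ds = 26/3.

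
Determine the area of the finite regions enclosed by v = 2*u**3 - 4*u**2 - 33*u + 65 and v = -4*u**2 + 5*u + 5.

Set the curves equal: 2*u**3 - 4*u**2 - 33*u + 65 = -4*u**2 + 5*u + 5, so 2*u**3 - 38*u + 60 = 0, which factors as 2*(u - 3)*(u - 2)*(u + 5) = 0. The curves meet at u = -5, 2, 3.
On [-5, 2], v = 2*u**3 - 4*u**2 - 33*u + 65 is on top; that piece has area ∫[-5,2] (2*u**3 - 38*u + 60) du = 1029/2.
On [2, 3], v = -4*u**2 + 5*u + 5 is on top; that piece has area ∫[2,3] (-(2*u**3 - 38*u + 60)) du = 5/2.
Total enclosed area = 1029/2 + 5/2 = 517.

517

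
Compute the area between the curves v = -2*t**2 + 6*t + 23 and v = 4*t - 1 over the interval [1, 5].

The difference (-2*t**2 + 6*t + 23) - (4*t - 1) = -2*t**2 + 2*t + 24 changes sign at t = 4 inside [1, 5], so split the integral there.
∫[1,4] (-2*t**2 + 2*t + 24) dt = 45.
∫[4,5] (-2*t**2 + 2*t + 24) dt = -23/3; the area of that piece is 23/3.
Total area = 45 + 23/3 = 158/3.

158/3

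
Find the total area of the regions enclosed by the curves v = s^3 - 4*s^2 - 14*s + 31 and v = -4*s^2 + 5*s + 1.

517/2

Set the curves equal: s^3 - 4*s^2 - 14*s + 31 = -4*s^2 + 5*s + 1, so s^3 - 19*s + 30 = 0, which factors as (s - 3)*(s - 2)*(s + 5) = 0. The curves meet at s = -5, 2, 3.
On [-5, 2], v = s^3 - 4*s^2 - 14*s + 31 is on top; that piece has area ∫[-5,2] (s^3 - 19*s + 30) ds = 1029/4.
On [2, 3], v = -4*s^2 + 5*s + 1 is on top; that piece has area ∫[2,3] (-(s^3 - 19*s + 30)) ds = 5/4.
Total enclosed area = 1029/4 + 5/4 = 517/2.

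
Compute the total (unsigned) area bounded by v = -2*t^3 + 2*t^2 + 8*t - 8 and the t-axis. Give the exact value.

The curve meets the t-axis where -2*t^3 + 2*t^2 + 8*t - 8 = 0, i.e. -2*(t - 2)*(t - 1)*(t + 2) = 0, at t = -2, 1, 2.
On [-2, 1] the curve lies below the axis; ∫[-2,1] (-2*t^3 + 2*t^2 + 8*t - 8) dt = -45/2, giving area 45/2.
On [1, 2] the curve lies above the axis; ∫[1,2] (-2*t^3 + 2*t^2 + 8*t - 8) dt = 7/6, giving area 7/6.
Total area = 45/2 + 7/6 = 71/3.

71/3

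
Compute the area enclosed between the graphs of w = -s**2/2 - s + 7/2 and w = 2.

Set the curves equal: -s**2/2 - s + 7/2 = 2, so -s**2/2 - s + 3/2 = 0, which factors as -(s - 1)*(s + 3)/2 = 0. The curves meet at s = -3, 1.
On [-3, 1], w = -s**2/2 - s + 7/2 is on top; that piece has area ∫[-3,1] (-s**2/2 - s + 3/2) ds = 16/3.

16/3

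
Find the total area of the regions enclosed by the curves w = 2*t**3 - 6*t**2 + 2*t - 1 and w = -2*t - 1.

1

Set the curves equal: 2*t**3 - 6*t**2 + 2*t - 1 = -2*t - 1, so 2*t**3 - 6*t**2 + 4*t = 0, which factors as 2*t*(t - 2)*(t - 1) = 0. The curves meet at t = 0, 1, 2.
On [0, 1], w = 2*t**3 - 6*t**2 + 2*t - 1 is on top; that piece has area ∫[0,1] (2*t**3 - 6*t**2 + 4*t) dt = 1/2.
On [1, 2], w = -2*t - 1 is on top; that piece has area ∫[1,2] (-(2*t**3 - 6*t**2 + 4*t)) dt = 1/2.
Total enclosed area = 1/2 + 1/2 = 1.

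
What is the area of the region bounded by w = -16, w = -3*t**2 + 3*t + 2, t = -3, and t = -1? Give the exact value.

15

The difference (-16) - (-3*t**2 + 3*t + 2) = 3*t**2 - 3*t - 18 changes sign at t = -2 inside [-3, -1], so split the integral there.
∫[-3,-2] (3*t**2 - 3*t - 18) dt = 17/2.
∫[-2,-1] (3*t**2 - 3*t - 18) dt = -13/2; the area of that piece is 13/2.
Total area = 17/2 + 13/2 = 15.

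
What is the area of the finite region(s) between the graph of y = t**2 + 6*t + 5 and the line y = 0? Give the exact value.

The curve meets the t-axis where t**2 + 6*t + 5 = 0, i.e. (t + 1)*(t + 5) = 0, at t = -5, -1.
On [-5, -1] the curve lies below the axis; ∫[-5,-1] (t**2 + 6*t + 5) dt = -32/3, giving area 32/3.

32/3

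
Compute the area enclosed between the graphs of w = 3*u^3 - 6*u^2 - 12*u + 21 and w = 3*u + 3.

253/4

Set the curves equal: 3*u^3 - 6*u^2 - 12*u + 21 = 3*u + 3, so 3*u^3 - 6*u^2 - 15*u + 18 = 0, which factors as 3*(u - 3)*(u - 1)*(u + 2) = 0. The curves meet at u = -2, 1, 3.
On [-2, 1], w = 3*u^3 - 6*u^2 - 12*u + 21 is on top; that piece has area ∫[-2,1] (3*u^3 - 6*u^2 - 15*u + 18) du = 189/4.
On [1, 3], w = 3*u + 3 is on top; that piece has area ∫[1,3] (-(3*u^3 - 6*u^2 - 15*u + 18)) du = 16.
Total enclosed area = 189/4 + 16 = 253/4.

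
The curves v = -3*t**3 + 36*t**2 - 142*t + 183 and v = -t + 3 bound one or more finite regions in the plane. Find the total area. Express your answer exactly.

3/2

Set the curves equal: -3*t**3 + 36*t**2 - 142*t + 183 = -t + 3, so -3*t**3 + 36*t**2 - 141*t + 180 = 0, which factors as -3*(t - 5)*(t - 4)*(t - 3) = 0. The curves meet at t = 3, 4, 5.
On [3, 4], v = -t + 3 is on top; that piece has area ∫[3,4] (-(-3*t**3 + 36*t**2 - 141*t + 180)) dt = 3/4.
On [4, 5], v = -3*t**3 + 36*t**2 - 142*t + 183 is on top; that piece has area ∫[4,5] (-3*t**3 + 36*t**2 - 141*t + 180) dt = 3/4.
Total enclosed area = 3/4 + 3/4 = 3/2.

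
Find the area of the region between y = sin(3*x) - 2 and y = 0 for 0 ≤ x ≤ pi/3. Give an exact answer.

-2/3 + 2*pi/3

On [0, pi/3], (sin(3*x) - 2) - (0) = sin(3*x) - 2 is ≤ 0 throughout, so the area is a single integral of |sin(3*x) - 2|.
∫[0,pi/3] (sin(3*x) - 2) dx = 2/3 - 2*pi/3; the area of that piece is -2/3 + 2*pi/3.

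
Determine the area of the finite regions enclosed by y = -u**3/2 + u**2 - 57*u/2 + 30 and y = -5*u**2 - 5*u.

Set the curves equal: -u**3/2 + u**2 - 57*u/2 + 30 = -5*u**2 - 5*u, so -u**3/2 + 6*u**2 - 47*u/2 + 30 = 0, which factors as -(u - 5)*(u - 4)*(u - 3)/2 = 0. The curves meet at u = 3, 4, 5.
On [3, 4], y = -5*u**2 - 5*u is on top; that piece has area ∫[3,4] (-(-u**3/2 + 6*u**2 - 47*u/2 + 30)) du = 1/8.
On [4, 5], y = -u**3/2 + u**2 - 57*u/2 + 30 is on top; that piece has area ∫[4,5] (-u**3/2 + 6*u**2 - 47*u/2 + 30) du = 1/8.
Total enclosed area = 1/8 + 1/8 = 1/4.

1/4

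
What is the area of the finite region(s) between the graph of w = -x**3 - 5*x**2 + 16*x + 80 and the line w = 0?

5137/12

The curve meets the x-axis where -x**3 - 5*x**2 + 16*x + 80 = 0, i.e. -(x - 4)*(x + 4)*(x + 5) = 0, at x = -5, -4, 4.
On [-5, -4] the curve lies below the axis; ∫[-5,-4] (-x**3 - 5*x**2 + 16*x + 80) dx = -17/12, giving area 17/12.
On [-4, 4] the curve lies above the axis; ∫[-4,4] (-x**3 - 5*x**2 + 16*x + 80) dx = 1280/3, giving area 1280/3.
Total area = 17/12 + 1280/3 = 5137/12.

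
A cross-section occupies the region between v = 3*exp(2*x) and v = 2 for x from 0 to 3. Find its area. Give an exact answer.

On [0, 3], (3*exp(2*x)) - (2) = 3*exp(2*x) - 2 is ≥ 0 throughout, so the area is a single integral of |3*exp(2*x) - 2|.
∫[0,3] (3*exp(2*x) - 2) dx = -15/2 + 3*exp(6)/2.

-15/2 + 3*exp(6)/2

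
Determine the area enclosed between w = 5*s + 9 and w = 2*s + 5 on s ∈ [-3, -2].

7/2

On [-3, -2], (5*s + 9) - (2*s + 5) = 3*s + 4 is ≤ 0 throughout, so the area is a single integral of |3*s + 4|.
∫[-3,-2] (3*s + 4) ds = -7/2; the area of that piece is 7/2.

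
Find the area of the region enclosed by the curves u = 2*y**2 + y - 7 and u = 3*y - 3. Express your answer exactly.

Both boundary curves give u as a function of y, so integrate with respect to y. Setting them equal: 2*y**2 - 2*y - 4 = 0, i.e. 2*(y - 2)*(y + 1) = 0, so they meet at y = -1, 2.
For y in [-1, 2], u = 2*y**2 + y - 7 is on the left; area = ∫[-1,2] (-(2*y**2 - 2*y - 4)) dy = 9.

9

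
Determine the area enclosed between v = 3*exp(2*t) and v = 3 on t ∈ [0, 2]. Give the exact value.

On [0, 2], (3*exp(2*t)) - (3) = 3*exp(2*t) - 3 is ≥ 0 throughout, so the area is a single integral of |3*exp(2*t) - 3|.
∫[0,2] (3*exp(2*t) - 3) dt = -15/2 + 3*exp(4)/2.

-15/2 + 3*exp(4)/2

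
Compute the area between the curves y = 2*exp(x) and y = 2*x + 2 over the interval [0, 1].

On [0, 1], (2*exp(x)) - (2*x + 2) = -2*x + 2*exp(x) - 2 is ≥ 0 throughout, so the area is a single integral of |-2*x + 2*exp(x) - 2|.
∫[0,1] (-2*x + 2*exp(x) - 2) dx = -5 + 2*exp(1).

-5 + 2*exp(1)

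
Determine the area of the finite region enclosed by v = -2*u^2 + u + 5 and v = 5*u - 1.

Set the curves equal: -2*u^2 + u + 5 = 5*u - 1, so -2*u^2 - 4*u + 6 = 0, which factors as -2*(u - 1)*(u + 3) = 0. The curves meet at u = -3, 1.
On [-3, 1], v = -2*u^2 + u + 5 is on top; that piece has area ∫[-3,1] (-2*u^2 - 4*u + 6) du = 64/3.

64/3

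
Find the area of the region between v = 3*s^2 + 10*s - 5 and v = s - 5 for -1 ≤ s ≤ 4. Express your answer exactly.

The difference (3*s^2 + 10*s - 5) - (s - 5) = 3*s^2 + 9*s changes sign at s = 0 inside [-1, 4], so split the integral there.
∫[-1,0] (3*s^2 + 9*s) ds = -7/2; the area of that piece is 7/2.
∫[0,4] (3*s^2 + 9*s) ds = 136.
Total area = 7/2 + 136 = 279/2.

279/2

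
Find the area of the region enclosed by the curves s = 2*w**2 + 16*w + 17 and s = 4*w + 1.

8/3

Both boundary curves give s as a function of w, so integrate with respect to w. Setting them equal: 2*w**2 + 12*w + 16 = 0, i.e. 2*(w + 2)*(w + 4) = 0, so they meet at w = -4, -2.
For w in [-4, -2], s = 2*w**2 + 16*w + 17 is on the left; area = ∫[-4,-2] (-(2*w**2 + 12*w + 16)) dw = 8/3.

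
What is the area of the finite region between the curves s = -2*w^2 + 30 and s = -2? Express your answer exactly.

512/3

Both boundary curves give s as a function of w, so integrate with respect to w. Setting them equal: -2*w^2 + 32 = 0, i.e. -2*(w - 4)*(w + 4) = 0, so they meet at w = -4, 4.
For w in [-4, 4], s = -2*w^2 + 30 is on the right; area = ∫[-4,4] (-2*w^2 + 32) dw = 512/3.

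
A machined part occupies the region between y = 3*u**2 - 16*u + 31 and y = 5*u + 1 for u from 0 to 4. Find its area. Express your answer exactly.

36

The difference (3*u**2 - 16*u + 31) - (5*u + 1) = 3*u**2 - 21*u + 30 changes sign at u = 2 inside [0, 4], so split the integral there.
∫[0,2] (3*u**2 - 21*u + 30) du = 26.
∫[2,4] (3*u**2 - 21*u + 30) du = -10; the area of that piece is 10.
Total area = 26 + 10 = 36.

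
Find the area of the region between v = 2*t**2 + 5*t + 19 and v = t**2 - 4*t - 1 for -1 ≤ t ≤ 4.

On [-1, 4], (2*t**2 + 5*t + 19) - (t**2 - 4*t - 1) = t**2 + 9*t + 20 is ≥ 0 throughout, so the area is a single integral of |t**2 + 9*t + 20|.
∫[-1,4] (t**2 + 9*t + 20) dt = 1135/6.

1135/6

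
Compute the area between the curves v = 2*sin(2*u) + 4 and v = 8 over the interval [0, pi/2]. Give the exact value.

-2 + 2*pi

On [0, pi/2], (2*sin(2*u) + 4) - (8) = 2*sin(2*u) - 4 is ≤ 0 throughout, so the area is a single integral of |2*sin(2*u) - 4|.
∫[0,pi/2] (2*sin(2*u) - 4) du = 2 - 2*pi; the area of that piece is -2 + 2*pi.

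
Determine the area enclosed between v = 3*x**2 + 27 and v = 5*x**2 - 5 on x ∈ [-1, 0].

94/3

On [-1, 0], (3*x**2 + 27) - (5*x**2 - 5) = -2*x**2 + 32 is ≥ 0 throughout, so the area is a single integral of |-2*x**2 + 32|.
∫[-1,0] (-2*x**2 + 32) dx = 94/3.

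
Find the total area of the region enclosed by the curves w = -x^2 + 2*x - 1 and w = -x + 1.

1/6

Set the curves equal: -x^2 + 2*x - 1 = -x + 1, so -x^2 + 3*x - 2 = 0, which factors as -(x - 2)*(x - 1) = 0. The curves meet at x = 1, 2.
On [1, 2], w = -x^2 + 2*x - 1 is on top; that piece has area ∫[1,2] (-x^2 + 3*x - 2) dx = 1/6.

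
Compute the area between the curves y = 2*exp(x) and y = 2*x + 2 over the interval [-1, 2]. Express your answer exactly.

-9 - 2*exp(-1) + 2*exp(2)

On [-1, 2], (2*exp(x)) - (2*x + 2) = -2*x + 2*exp(x) - 2 is ≥ 0 throughout, so the area is a single integral of |-2*x + 2*exp(x) - 2|.
∫[-1,2] (-2*x + 2*exp(x) - 2) dx = -9 - 2*exp(-1) + 2*exp(2).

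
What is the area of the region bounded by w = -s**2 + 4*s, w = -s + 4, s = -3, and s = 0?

On [-3, 0], (-s**2 + 4*s) - (-s + 4) = -s**2 + 5*s - 4 is ≤ 0 throughout, so the area is a single integral of |-s**2 + 5*s - 4|.
∫[-3,0] (-s**2 + 5*s - 4) ds = -87/2; the area of that piece is 87/2.

87/2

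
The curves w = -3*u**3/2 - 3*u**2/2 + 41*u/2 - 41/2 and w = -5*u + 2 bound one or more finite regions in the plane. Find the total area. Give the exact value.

Set the curves equal: -3*u**3/2 - 3*u**2/2 + 41*u/2 - 41/2 = -5*u + 2, so -3*u**3/2 - 3*u**2/2 + 51*u/2 - 45/2 = 0, which factors as -3*(u - 3)*(u - 1)*(u + 5)/2 = 0. The curves meet at u = -5, 1, 3.
On [-5, 1], w = -5*u + 2 is on top; that piece has area ∫[-5,1] (-(-3*u**3/2 - 3*u**2/2 + 51*u/2 - 45/2)) du = 270.
On [1, 3], w = -3*u**3/2 - 3*u**2/2 + 41*u/2 - 41/2 is on top; that piece has area ∫[1,3] (-3*u**3/2 - 3*u**2/2 + 51*u/2 - 45/2) du = 14.
Total enclosed area = 270 + 14 = 284.

284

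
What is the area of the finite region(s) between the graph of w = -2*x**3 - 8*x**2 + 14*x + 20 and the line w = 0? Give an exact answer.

937/6

The curve meets the x-axis where -2*x**3 - 8*x**2 + 14*x + 20 = 0, i.e. -2*(x - 2)*(x + 1)*(x + 5) = 0, at x = -5, -1, 2.
On [-5, -1] the curve lies below the axis; ∫[-5,-1] (-2*x**3 - 8*x**2 + 14*x + 20) dx = -320/3, giving area 320/3.
On [-1, 2] the curve lies above the axis; ∫[-1,2] (-2*x**3 - 8*x**2 + 14*x + 20) dx = 99/2, giving area 99/2.
Total area = 320/3 + 99/2 = 937/6.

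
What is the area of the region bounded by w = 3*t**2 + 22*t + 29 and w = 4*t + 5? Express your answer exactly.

Set the curves equal: 3*t**2 + 22*t + 29 = 4*t + 5, so 3*t**2 + 18*t + 24 = 0, which factors as 3*(t + 2)*(t + 4) = 0. The curves meet at t = -4, -2.
On [-4, -2], w = 4*t + 5 is on top; that piece has area ∫[-4,-2] (-(3*t**2 + 18*t + 24)) dt = 4.

4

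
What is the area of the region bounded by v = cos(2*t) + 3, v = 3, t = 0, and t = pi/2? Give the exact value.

1

The difference (cos(2*t) + 3) - (3) = cos(2*t) changes sign at t = pi/4 inside [0, pi/2], so split the integral there.
∫[0,pi/4] (cos(2*t)) dt = 1/2.
∫[pi/4,pi/2] (cos(2*t)) dt = -1/2; the area of that piece is 1/2.
Total area = 1/2 + 1/2 = 1.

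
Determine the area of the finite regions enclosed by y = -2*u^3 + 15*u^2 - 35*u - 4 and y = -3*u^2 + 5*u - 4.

131/2

Set the curves equal: -2*u^3 + 15*u^2 - 35*u - 4 = -3*u^2 + 5*u - 4, so -2*u^3 + 18*u^2 - 40*u = 0, which factors as -2*u*(u - 5)*(u - 4) = 0. The curves meet at u = 0, 4, 5.
On [0, 4], y = -3*u^2 + 5*u - 4 is on top; that piece has area ∫[0,4] (-(-2*u^3 + 18*u^2 - 40*u)) du = 64.
On [4, 5], y = -2*u^3 + 15*u^2 - 35*u - 4 is on top; that piece has area ∫[4,5] (-2*u^3 + 18*u^2 - 40*u) du = 3/2.
Total enclosed area = 64 + 3/2 = 131/2.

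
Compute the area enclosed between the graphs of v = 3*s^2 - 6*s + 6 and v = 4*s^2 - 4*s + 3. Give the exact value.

32/3

Set the curves equal: 3*s^2 - 6*s + 6 = 4*s^2 - 4*s + 3, so -s^2 - 2*s + 3 = 0, which factors as -(s - 1)*(s + 3) = 0. The curves meet at s = -3, 1.
On [-3, 1], v = 3*s^2 - 6*s + 6 is on top; that piece has area ∫[-3,1] (-s^2 - 2*s + 3) ds = 32/3.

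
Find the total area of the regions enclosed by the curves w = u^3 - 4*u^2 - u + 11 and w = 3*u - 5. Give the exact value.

Set the curves equal: u^3 - 4*u^2 - u + 11 = 3*u - 5, so u^3 - 4*u^2 - 4*u + 16 = 0, which factors as (u - 4)*(u - 2)*(u + 2) = 0. The curves meet at u = -2, 2, 4.
On [-2, 2], w = u^3 - 4*u^2 - u + 11 is on top; that piece has area ∫[-2,2] (u^3 - 4*u^2 - 4*u + 16) du = 128/3.
On [2, 4], w = 3*u - 5 is on top; that piece has area ∫[2,4] (-(u^3 - 4*u^2 - 4*u + 16)) du = 20/3.
Total enclosed area = 128/3 + 20/3 = 148/3.

148/3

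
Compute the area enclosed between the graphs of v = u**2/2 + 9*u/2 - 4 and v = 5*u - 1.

125/12

Set the curves equal: u**2/2 + 9*u/2 - 4 = 5*u - 1, so u**2/2 - u/2 - 3 = 0, which factors as (u - 3)*(u + 2)/2 = 0. The curves meet at u = -2, 3.
On [-2, 3], v = 5*u - 1 is on top; that piece has area ∫[-2,3] (-(u**2/2 - u/2 - 3)) du = 125/12.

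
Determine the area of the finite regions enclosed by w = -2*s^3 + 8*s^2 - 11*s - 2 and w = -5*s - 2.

Set the curves equal: -2*s^3 + 8*s^2 - 11*s - 2 = -5*s - 2, so -2*s^3 + 8*s^2 - 6*s = 0, which factors as -2*s*(s - 3)*(s - 1) = 0. The curves meet at s = 0, 1, 3.
On [0, 1], w = -5*s - 2 is on top; that piece has area ∫[0,1] (-(-2*s^3 + 8*s^2 - 6*s)) ds = 5/6.
On [1, 3], w = -2*s^3 + 8*s^2 - 11*s - 2 is on top; that piece has area ∫[1,3] (-2*s^3 + 8*s^2 - 6*s) ds = 16/3.
Total enclosed area = 5/6 + 16/3 = 37/6.

37/6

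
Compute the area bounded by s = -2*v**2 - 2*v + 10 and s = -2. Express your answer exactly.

125/3

Both boundary curves give s as a function of v, so integrate with respect to v. Setting them equal: -2*v**2 - 2*v + 12 = 0, i.e. -2*(v - 2)*(v + 3) = 0, so they meet at v = -3, 2.
For v in [-3, 2], s = -2*v**2 - 2*v + 10 is on the right; area = ∫[-3,2] (-2*v**2 - 2*v + 12) dv = 125/3.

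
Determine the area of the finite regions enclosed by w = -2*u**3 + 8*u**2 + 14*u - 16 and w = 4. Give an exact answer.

937/6

Set the curves equal: -2*u**3 + 8*u**2 + 14*u - 16 = 4, so -2*u**3 + 8*u**2 + 14*u - 20 = 0, which factors as -2*(u - 5)*(u - 1)*(u + 2) = 0. The curves meet at u = -2, 1, 5.
On [-2, 1], w = 4 is on top; that piece has area ∫[-2,1] (-(-2*u**3 + 8*u**2 + 14*u - 20)) du = 99/2.
On [1, 5], w = -2*u**3 + 8*u**2 + 14*u - 16 is on top; that piece has area ∫[1,5] (-2*u**3 + 8*u**2 + 14*u - 20) du = 320/3.
Total enclosed area = 99/2 + 320/3 = 937/6.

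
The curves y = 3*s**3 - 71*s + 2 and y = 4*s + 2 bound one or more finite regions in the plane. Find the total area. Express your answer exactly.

1875/2

Set the curves equal: 3*s**3 - 71*s + 2 = 4*s + 2, so 3*s**3 - 75*s = 0, which factors as 3*s*(s - 5)*(s + 5) = 0. The curves meet at s = -5, 0, 5.
On [-5, 0], y = 3*s**3 - 71*s + 2 is on top; that piece has area ∫[-5,0] (3*s**3 - 75*s) ds = 1875/4.
On [0, 5], y = 4*s + 2 is on top; that piece has area ∫[0,5] (-(3*s**3 - 75*s)) ds = 1875/4.
Total enclosed area = 1875/4 + 1875/4 = 1875/2.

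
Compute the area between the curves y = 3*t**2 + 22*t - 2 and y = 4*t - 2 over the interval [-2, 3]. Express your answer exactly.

136

The difference (3*t**2 + 22*t - 2) - (4*t - 2) = 3*t**2 + 18*t changes sign at t = 0 inside [-2, 3], so split the integral there.
∫[-2,0] (3*t**2 + 18*t) dt = -28; the area of that piece is 28.
∫[0,3] (3*t**2 + 18*t) dt = 108.
Total area = 28 + 108 = 136.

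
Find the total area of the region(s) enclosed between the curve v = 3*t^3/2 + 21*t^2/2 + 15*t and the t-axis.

253/8

The curve meets the t-axis where 3*t^3/2 + 21*t^2/2 + 15*t = 0, i.e. 3*t*(t + 2)*(t + 5)/2 = 0, at t = -5, -2, 0.
On [-5, -2] the curve lies above the axis; ∫[-5,-2] (3*t^3/2 + 21*t^2/2 + 15*t) dt = 189/8, giving area 189/8.
On [-2, 0] the curve lies below the axis; ∫[-2,0] (3*t^3/2 + 21*t^2/2 + 15*t) dt = -8, giving area 8.
Total area = 189/8 + 8 = 253/8.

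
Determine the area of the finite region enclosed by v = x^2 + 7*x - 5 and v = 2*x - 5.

125/6

Set the curves equal: x^2 + 7*x - 5 = 2*x - 5, so x^2 + 5*x = 0, which factors as x*(x + 5) = 0. The curves meet at x = -5, 0.
On [-5, 0], v = 2*x - 5 is on top; that piece has area ∫[-5,0] (-(x^2 + 5*x)) dx = 125/6.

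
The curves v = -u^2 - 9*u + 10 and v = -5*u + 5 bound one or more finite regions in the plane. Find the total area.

Set the curves equal: -u^2 - 9*u + 10 = -5*u + 5, so -u^2 - 4*u + 5 = 0, which factors as -(u - 1)*(u + 5) = 0. The curves meet at u = -5, 1.
On [-5, 1], v = -u^2 - 9*u + 10 is on top; that piece has area ∫[-5,1] (-u^2 - 4*u + 5) du = 36.

36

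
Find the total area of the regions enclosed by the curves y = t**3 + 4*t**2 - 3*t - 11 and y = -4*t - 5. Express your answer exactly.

71/6

Set the curves equal: t**3 + 4*t**2 - 3*t - 11 = -4*t - 5, so t**3 + 4*t**2 + t - 6 = 0, which factors as (t - 1)*(t + 2)*(t + 3) = 0. The curves meet at t = -3, -2, 1.
On [-3, -2], y = t**3 + 4*t**2 - 3*t - 11 is on top; that piece has area ∫[-3,-2] (t**3 + 4*t**2 + t - 6) dt = 7/12.
On [-2, 1], y = -4*t - 5 is on top; that piece has area ∫[-2,1] (-(t**3 + 4*t**2 + t - 6)) dt = 45/4.
Total enclosed area = 7/12 + 45/4 = 71/6.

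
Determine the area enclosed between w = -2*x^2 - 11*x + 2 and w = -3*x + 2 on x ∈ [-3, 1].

The difference (-2*x^2 - 11*x + 2) - (-3*x + 2) = -2*x^2 - 8*x changes sign at x = 0 inside [-3, 1], so split the integral there.
∫[-3,0] (-2*x^2 - 8*x) dx = 18.
∫[0,1] (-2*x^2 - 8*x) dx = -14/3; the area of that piece is 14/3.
Total area = 18 + 14/3 = 68/3.

68/3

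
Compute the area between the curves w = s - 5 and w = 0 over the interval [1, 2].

On [1, 2], (s - 5) - (0) = s - 5 is ≤ 0 throughout, so the area is a single integral of |s - 5|.
∫[1,2] (s - 5) ds = -7/2; the area of that piece is 7/2.

7/2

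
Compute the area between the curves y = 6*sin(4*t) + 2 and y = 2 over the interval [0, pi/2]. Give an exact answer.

The difference (6*sin(4*t) + 2) - (2) = 6*sin(4*t) changes sign at t = pi/4 inside [0, pi/2], so split the integral there.
∫[0,pi/4] (6*sin(4*t)) dt = 3.
∫[pi/4,pi/2] (6*sin(4*t)) dt = -3; the area of that piece is 3.
Total area = 3 + 3 = 6.

6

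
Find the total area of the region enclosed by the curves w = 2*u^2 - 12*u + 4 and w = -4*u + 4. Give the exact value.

Set the curves equal: 2*u^2 - 12*u + 4 = -4*u + 4, so 2*u^2 - 8*u = 0, which factors as 2*u*(u - 4) = 0. The curves meet at u = 0, 4.
On [0, 4], w = -4*u + 4 is on top; that piece has area ∫[0,4] (-(2*u^2 - 8*u)) du = 64/3.

64/3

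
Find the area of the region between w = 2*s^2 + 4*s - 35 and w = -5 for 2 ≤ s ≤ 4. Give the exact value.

16

The difference (2*s^2 + 4*s - 35) - (-5) = 2*s^2 + 4*s - 30 changes sign at s = 3 inside [2, 4], so split the integral there.
∫[2,3] (2*s^2 + 4*s - 30) ds = -22/3; the area of that piece is 22/3.
∫[3,4] (2*s^2 + 4*s - 30) ds = 26/3.
Total area = 22/3 + 26/3 = 16.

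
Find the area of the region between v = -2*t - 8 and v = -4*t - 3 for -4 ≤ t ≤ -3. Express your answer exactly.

12

On [-4, -3], (-2*t - 8) - (-4*t - 3) = 2*t - 5 is ≤ 0 throughout, so the area is a single integral of |2*t - 5|.
∫[-4,-3] (2*t - 5) dt = -12; the area of that piece is 12.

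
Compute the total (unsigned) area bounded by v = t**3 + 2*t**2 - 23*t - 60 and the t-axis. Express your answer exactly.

5137/12

The curve meets the t-axis where t**3 + 2*t**2 - 23*t - 60 = 0, i.e. (t - 5)*(t + 3)*(t + 4) = 0, at t = -4, -3, 5.
On [-4, -3] the curve lies above the axis; ∫[-4,-3] (t**3 + 2*t**2 - 23*t - 60) dt = 17/12, giving area 17/12.
On [-3, 5] the curve lies below the axis; ∫[-3,5] (t**3 + 2*t**2 - 23*t - 60) dt = -1280/3, giving area 1280/3.
Total area = 17/12 + 1280/3 = 5137/12.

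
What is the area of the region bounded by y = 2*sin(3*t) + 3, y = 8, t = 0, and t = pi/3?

-4/3 + 5*pi/3

On [0, pi/3], (2*sin(3*t) + 3) - (8) = 2*sin(3*t) - 5 is ≤ 0 throughout, so the area is a single integral of |2*sin(3*t) - 5|.
∫[0,pi/3] (2*sin(3*t) - 5) dt = 4/3 - 5*pi/3; the area of that piece is -4/3 + 5*pi/3.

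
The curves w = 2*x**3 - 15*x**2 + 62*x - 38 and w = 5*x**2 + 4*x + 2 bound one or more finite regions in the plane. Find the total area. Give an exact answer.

Set the curves equal: 2*x**3 - 15*x**2 + 62*x - 38 = 5*x**2 + 4*x + 2, so 2*x**3 - 20*x**2 + 58*x - 40 = 0, which factors as 2*(x - 5)*(x - 4)*(x - 1) = 0. The curves meet at x = 1, 4, 5.
On [1, 4], w = 2*x**3 - 15*x**2 + 62*x - 38 is on top; that piece has area ∫[1,4] (2*x**3 - 20*x**2 + 58*x - 40) dx = 45/2.
On [4, 5], w = 5*x**2 + 4*x + 2 is on top; that piece has area ∫[4,5] (-(2*x**3 - 20*x**2 + 58*x - 40)) dx = 7/6.
Total enclosed area = 45/2 + 7/6 = 71/3.

71/3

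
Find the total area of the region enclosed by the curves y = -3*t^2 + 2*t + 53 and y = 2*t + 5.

256

Set the curves equal: -3*t^2 + 2*t + 53 = 2*t + 5, so -3*t^2 + 48 = 0, which factors as -3*(t - 4)*(t + 4) = 0. The curves meet at t = -4, 4.
On [-4, 4], y = -3*t^2 + 2*t + 53 is on top; that piece has area ∫[-4,4] (-3*t^2 + 48) dt = 256.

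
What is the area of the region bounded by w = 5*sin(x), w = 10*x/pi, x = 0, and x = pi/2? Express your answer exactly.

On [0, pi/2], (5*sin(x)) - (10*x/pi) = -10*x/pi + 5*sin(x) is ≥ 0 throughout, so the area is a single integral of |-10*x/pi + 5*sin(x)|.
∫[0,pi/2] (-10*x/pi + 5*sin(x)) dx = 5 - 5*pi/4.

5 - 5*pi/4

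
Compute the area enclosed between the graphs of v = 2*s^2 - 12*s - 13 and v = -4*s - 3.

Set the curves equal: 2*s^2 - 12*s - 13 = -4*s - 3, so 2*s^2 - 8*s - 10 = 0, which factors as 2*(s - 5)*(s + 1) = 0. The curves meet at s = -1, 5.
On [-1, 5], v = -4*s - 3 is on top; that piece has area ∫[-1,5] (-(2*s^2 - 8*s - 10)) ds = 72.

72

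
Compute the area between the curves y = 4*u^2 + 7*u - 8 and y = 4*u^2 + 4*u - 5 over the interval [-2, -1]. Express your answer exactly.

On [-2, -1], (4*u^2 + 7*u - 8) - (4*u^2 + 4*u - 5) = 3*u - 3 is ≤ 0 throughout, so the area is a single integral of |3*u - 3|.
∫[-2,-1] (3*u - 3) du = -15/2; the area of that piece is 15/2.

15/2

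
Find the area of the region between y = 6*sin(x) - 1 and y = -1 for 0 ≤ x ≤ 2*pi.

24

The difference (6*sin(x) - 1) - (-1) = 6*sin(x) changes sign at x = pi inside [0, 2*pi], so split the integral there.
∫[0,pi] (6*sin(x)) dx = 12.
∫[pi,2*pi] (6*sin(x)) dx = -12; the area of that piece is 12.
Total area = 12 + 12 = 24.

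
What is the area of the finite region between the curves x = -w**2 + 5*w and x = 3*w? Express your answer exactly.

Both boundary curves give x as a function of w, so integrate with respect to w. Setting them equal: -w**2 + 2*w = 0, i.e. -w*(w - 2) = 0, so they meet at w = 0, 2.
For w in [0, 2], x = -w**2 + 5*w is on the right; area = ∫[0,2] (-w**2 + 2*w) dw = 4/3.

4/3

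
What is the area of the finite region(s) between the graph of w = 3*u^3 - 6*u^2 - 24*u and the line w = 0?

The curve meets the u-axis where 3*u^3 - 6*u^2 - 24*u = 0, i.e. 3*u*(u - 4)*(u + 2) = 0, at u = -2, 0, 4.
On [-2, 0] the curve lies above the axis; ∫[-2,0] (3*u^3 - 6*u^2 - 24*u) du = 20, giving area 20.
On [0, 4] the curve lies below the axis; ∫[0,4] (3*u^3 - 6*u^2 - 24*u) du = -128, giving area 128.
Total area = 20 + 128 = 148.

148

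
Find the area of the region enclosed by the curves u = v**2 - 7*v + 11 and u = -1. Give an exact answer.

1/6

Both boundary curves give u as a function of v, so integrate with respect to v. Setting them equal: v**2 - 7*v + 12 = 0, i.e. (v - 4)*(v - 3) = 0, so they meet at v = 3, 4.
For v in [3, 4], u = v**2 - 7*v + 11 is on the left; area = ∫[3,4] (-(v**2 - 7*v + 12)) dv = 1/6.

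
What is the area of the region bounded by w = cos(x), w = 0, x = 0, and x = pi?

The difference (cos(x)) - (0) = cos(x) changes sign at x = pi/2 inside [0, pi], so split the integral there.
∫[0,pi/2] (cos(x)) dx = 1.
∫[pi/2,pi] (cos(x)) dx = -1; the area of that piece is 1.
Total area = 1 + 1 = 2.

2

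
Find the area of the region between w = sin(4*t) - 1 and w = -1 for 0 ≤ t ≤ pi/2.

1

The difference (sin(4*t) - 1) - (-1) = sin(4*t) changes sign at t = pi/4 inside [0, pi/2], so split the integral there.
∫[0,pi/4] (sin(4*t)) dt = 1/2.
∫[pi/4,pi/2] (sin(4*t)) dt = -1/2; the area of that piece is 1/2.
Total area = 1/2 + 1/2 = 1.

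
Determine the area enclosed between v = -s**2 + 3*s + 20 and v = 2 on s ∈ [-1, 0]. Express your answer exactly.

On [-1, 0], (-s**2 + 3*s + 20) - (2) = -s**2 + 3*s + 18 is ≥ 0 throughout, so the area is a single integral of |-s**2 + 3*s + 18|.
∫[-1,0] (-s**2 + 3*s + 18) ds = 97/6.

97/6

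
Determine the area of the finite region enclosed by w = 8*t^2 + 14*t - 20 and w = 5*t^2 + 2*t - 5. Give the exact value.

Set the curves equal: 8*t^2 + 14*t - 20 = 5*t^2 + 2*t - 5, so 3*t^2 + 12*t - 15 = 0, which factors as 3*(t - 1)*(t + 5) = 0. The curves meet at t = -5, 1.
On [-5, 1], w = 5*t^2 + 2*t - 5 is on top; that piece has area ∫[-5,1] (-(3*t^2 + 12*t - 15)) dt = 108.

108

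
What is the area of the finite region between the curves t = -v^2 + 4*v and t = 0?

Both boundary curves give t as a function of v, so integrate with respect to v. Setting them equal: -v^2 + 4*v = 0, i.e. -v*(v - 4) = 0, so they meet at v = 0, 4.
For v in [0, 4], t = -v^2 + 4*v is on the right; area = ∫[0,4] (-v^2 + 4*v) dv = 32/3.

32/3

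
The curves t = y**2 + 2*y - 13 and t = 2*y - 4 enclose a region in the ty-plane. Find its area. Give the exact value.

Both boundary curves give t as a function of y, so integrate with respect to y. Setting them equal: y**2 - 9 = 0, i.e. (y - 3)*(y + 3) = 0, so they meet at y = -3, 3.
For y in [-3, 3], t = y**2 + 2*y - 13 is on the left; area = ∫[-3,3] (-(y**2 - 9)) dy = 36.

36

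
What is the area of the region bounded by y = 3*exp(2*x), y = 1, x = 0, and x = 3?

-9/2 + 3*exp(6)/2

On [0, 3], (3*exp(2*x)) - (1) = 3*exp(2*x) - 1 is ≥ 0 throughout, so the area is a single integral of |3*exp(2*x) - 1|.
∫[0,3] (3*exp(2*x) - 1) dx = -9/2 + 3*exp(6)/2.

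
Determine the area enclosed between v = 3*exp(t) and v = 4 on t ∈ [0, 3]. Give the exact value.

-17 - 8*log(3) + 16*log(2) + 3*exp(3)

The difference (3*exp(t)) - (4) = 3*exp(t) - 4 changes sign at t = log(4/3) inside [0, 3], so split the integral there.
∫[0,log(4/3)] (3*exp(t) - 4) dt = log(81/256) + 1; the area of that piece is -1 + log(256/81).
∫[log(4/3),3] (3*exp(t) - 4) dt = -16 - 4*log(3) + 8*log(2) + 3*exp(3).
Total area = (-1 + log(256/81)) + (-16 - 4*log(3) + 8*log(2) + 3*exp(3)) = -17 - 8*log(3) + 16*log(2) + 3*exp(3).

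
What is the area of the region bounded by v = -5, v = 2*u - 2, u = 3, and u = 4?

On [3, 4], (-5) - (2*u - 2) = -2*u - 3 is ≤ 0 throughout, so the area is a single integral of |-2*u - 3|.
∫[3,4] (-2*u - 3) du = -10; the area of that piece is 10.

10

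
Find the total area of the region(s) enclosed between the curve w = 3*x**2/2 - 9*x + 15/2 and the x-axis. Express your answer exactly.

16

The curve meets the x-axis where 3*x**2/2 - 9*x + 15/2 = 0, i.e. 3*(x - 5)*(x - 1)/2 = 0, at x = 1, 5.
On [1, 5] the curve lies below the axis; ∫[1,5] (3*x**2/2 - 9*x + 15/2) dx = -16, giving area 16.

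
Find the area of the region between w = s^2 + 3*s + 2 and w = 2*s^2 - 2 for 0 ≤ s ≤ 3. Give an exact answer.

33/2

On [0, 3], (s^2 + 3*s + 2) - (2*s^2 - 2) = -s^2 + 3*s + 4 is ≥ 0 throughout, so the area is a single integral of |-s^2 + 3*s + 4|.
∫[0,3] (-s^2 + 3*s + 4) ds = 33/2.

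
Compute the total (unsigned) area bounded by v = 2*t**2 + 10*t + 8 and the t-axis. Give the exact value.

9

The curve meets the t-axis where 2*t**2 + 10*t + 8 = 0, i.e. 2*(t + 1)*(t + 4) = 0, at t = -4, -1.
On [-4, -1] the curve lies below the axis; ∫[-4,-1] (2*t**2 + 10*t + 8) dt = -9, giving area 9.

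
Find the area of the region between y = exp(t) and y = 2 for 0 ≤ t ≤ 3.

The difference (exp(t)) - (2) = exp(t) - 2 changes sign at t = log(2) inside [0, 3], so split the integral there.
∫[0,log(2)] (exp(t) - 2) dt = 1 - log(4); the area of that piece is -1 + log(4).
∫[log(2),3] (exp(t) - 2) dt = -8 + 2*log(2) + exp(3).
Total area = (-1 + log(4)) + (-8 + 2*log(2) + exp(3)) = -9 + 4*log(2) + exp(3).

-9 + 4*log(2) + exp(3)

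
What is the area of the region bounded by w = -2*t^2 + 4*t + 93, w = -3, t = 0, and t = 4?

On [0, 4], (-2*t^2 + 4*t + 93) - (-3) = -2*t^2 + 4*t + 96 is ≥ 0 throughout, so the area is a single integral of |-2*t^2 + 4*t + 96|.
∫[0,4] (-2*t^2 + 4*t + 96) dt = 1120/3.

1120/3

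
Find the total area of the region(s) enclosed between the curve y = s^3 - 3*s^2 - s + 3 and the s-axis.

8

The curve meets the s-axis where s^3 - 3*s^2 - s + 3 = 0, i.e. (s - 3)*(s - 1)*(s + 1) = 0, at s = -1, 1, 3.
On [-1, 1] the curve lies above the axis; ∫[-1,1] (s^3 - 3*s^2 - s + 3) ds = 4, giving area 4.
On [1, 3] the curve lies below the axis; ∫[1,3] (s^3 - 3*s^2 - s + 3) ds = -4, giving area 4.
Total area = 4 + 4 = 8.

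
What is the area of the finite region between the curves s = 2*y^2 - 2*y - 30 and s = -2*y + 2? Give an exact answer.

512/3

Both boundary curves give s as a function of y, so integrate with respect to y. Setting them equal: 2*y^2 - 32 = 0, i.e. 2*(y - 4)*(y + 4) = 0, so they meet at y = -4, 4.
For y in [-4, 4], s = 2*y^2 - 2*y - 30 is on the left; area = ∫[-4,4] (-(2*y^2 - 32)) dy = 512/3.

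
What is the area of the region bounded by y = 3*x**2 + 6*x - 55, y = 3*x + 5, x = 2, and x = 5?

The difference (3*x**2 + 6*x - 55) - (3*x + 5) = 3*x**2 + 3*x - 60 changes sign at x = 4 inside [2, 5], so split the integral there.
∫[2,4] (3*x**2 + 3*x - 60) dx = -46; the area of that piece is 46.
∫[4,5] (3*x**2 + 3*x - 60) dx = 29/2.
Total area = 46 + 29/2 = 121/2.

121/2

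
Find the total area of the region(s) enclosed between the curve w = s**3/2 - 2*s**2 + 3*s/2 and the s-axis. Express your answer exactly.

37/24

The curve meets the s-axis where s**3/2 - 2*s**2 + 3*s/2 = 0, i.e. s*(s - 3)*(s - 1)/2 = 0, at s = 0, 1, 3.
On [0, 1] the curve lies above the axis; ∫[0,1] (s**3/2 - 2*s**2 + 3*s/2) ds = 5/24, giving area 5/24.
On [1, 3] the curve lies below the axis; ∫[1,3] (s**3/2 - 2*s**2 + 3*s/2) ds = -4/3, giving area 4/3.
Total area = 5/24 + 4/3 = 37/24.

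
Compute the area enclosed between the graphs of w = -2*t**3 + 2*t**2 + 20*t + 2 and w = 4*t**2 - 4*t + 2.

Set the curves equal: -2*t**3 + 2*t**2 + 20*t + 2 = 4*t**2 - 4*t + 2, so -2*t**3 - 2*t**2 + 24*t = 0, which factors as -2*t*(t - 3)*(t + 4) = 0. The curves meet at t = -4, 0, 3.
On [-4, 0], w = 4*t**2 - 4*t + 2 is on top; that piece has area ∫[-4,0] (-(-2*t**3 - 2*t**2 + 24*t)) dt = 320/3.
On [0, 3], w = -2*t**3 + 2*t**2 + 20*t + 2 is on top; that piece has area ∫[0,3] (-2*t**3 - 2*t**2 + 24*t) dt = 99/2.
Total enclosed area = 320/3 + 99/2 = 937/6.

937/6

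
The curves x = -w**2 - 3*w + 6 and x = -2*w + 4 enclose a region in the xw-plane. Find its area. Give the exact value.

Both boundary curves give x as a function of w, so integrate with respect to w. Setting them equal: -w**2 - w + 2 = 0, i.e. -(w - 1)*(w + 2) = 0, so they meet at w = -2, 1.
For w in [-2, 1], x = -w**2 - 3*w + 6 is on the right; area = ∫[-2,1] (-w**2 - w + 2) dw = 9/2.

9/2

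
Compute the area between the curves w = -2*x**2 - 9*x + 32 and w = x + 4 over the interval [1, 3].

The difference (-2*x**2 - 9*x + 32) - (x + 4) = -2*x**2 - 10*x + 28 changes sign at x = 2 inside [1, 3], so split the integral there.
∫[1,2] (-2*x**2 - 10*x + 28) dx = 25/3.
∫[2,3] (-2*x**2 - 10*x + 28) dx = -29/3; the area of that piece is 29/3.
Total area = 25/3 + 29/3 = 18.

18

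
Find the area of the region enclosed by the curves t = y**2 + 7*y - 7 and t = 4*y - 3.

Both boundary curves give t as a function of y, so integrate with respect to y. Setting them equal: y**2 + 3*y - 4 = 0, i.e. (y - 1)*(y + 4) = 0, so they meet at y = -4, 1.
For y in [-4, 1], t = y**2 + 7*y - 7 is on the left; area = ∫[-4,1] (-(y**2 + 3*y - 4)) dy = 125/6.

125/6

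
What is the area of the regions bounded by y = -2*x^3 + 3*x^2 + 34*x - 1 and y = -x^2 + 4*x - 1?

Set the curves equal: -2*x^3 + 3*x^2 + 34*x - 1 = -x^2 + 4*x - 1, so -2*x^3 + 4*x^2 + 30*x = 0, which factors as -2*x*(x - 5)*(x + 3) = 0. The curves meet at x = -3, 0, 5.
On [-3, 0], y = -x^2 + 4*x - 1 is on top; that piece has area ∫[-3,0] (-(-2*x^3 + 4*x^2 + 30*x)) dx = 117/2.
On [0, 5], y = -2*x^3 + 3*x^2 + 34*x - 1 is on top; that piece has area ∫[0,5] (-2*x^3 + 4*x^2 + 30*x) dx = 1375/6.
Total enclosed area = 117/2 + 1375/6 = 863/3.

863/3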